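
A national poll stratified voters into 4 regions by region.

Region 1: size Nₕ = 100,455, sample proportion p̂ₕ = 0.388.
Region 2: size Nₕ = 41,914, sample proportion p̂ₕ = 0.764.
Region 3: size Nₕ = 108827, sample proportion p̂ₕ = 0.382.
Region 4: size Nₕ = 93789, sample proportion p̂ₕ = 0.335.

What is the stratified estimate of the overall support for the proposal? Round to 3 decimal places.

0.417

N = 100455 + 41914 + 108827 + 93789 = 344985.
Overall proportion = Σ (Nₕ/N)·p̂ₕ.
Σ Nₕp̂ₕ = 38976.54 + 32022.296 + 41571.914 + 31419.315 = 143990.065.
143990.065 / 344985 = 0.41738... → 0.417.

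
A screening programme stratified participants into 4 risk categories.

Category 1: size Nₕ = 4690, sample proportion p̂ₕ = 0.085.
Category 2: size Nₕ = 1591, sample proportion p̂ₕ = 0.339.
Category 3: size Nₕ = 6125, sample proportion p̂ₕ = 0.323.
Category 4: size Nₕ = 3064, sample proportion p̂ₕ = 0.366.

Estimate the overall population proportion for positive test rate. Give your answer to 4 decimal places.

Wₕ = Nₕ/N with N = 15470: 0.3032, 0.1028, 0.3959, 0.1981.
p̂_st = 0.3032·0.085 + 0.1028·0.339 + 0.3959·0.323 + 0.1981·0.366 ≈ 0.261008... → 0.2610.

0.2610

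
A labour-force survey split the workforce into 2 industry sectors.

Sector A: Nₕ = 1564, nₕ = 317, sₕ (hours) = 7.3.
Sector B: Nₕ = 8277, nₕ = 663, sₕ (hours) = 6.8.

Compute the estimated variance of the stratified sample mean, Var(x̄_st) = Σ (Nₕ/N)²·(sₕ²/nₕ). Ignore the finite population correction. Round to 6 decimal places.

0.053583

N = 9841; Wₕ = Nₕ/N.
sector A: (1564/9841)²·7.3²/317 = 0.004246015
sector B: (8277/9841)²·6.8²/663 = 0.049336887
Sum = 0.053582902 → 0.053583.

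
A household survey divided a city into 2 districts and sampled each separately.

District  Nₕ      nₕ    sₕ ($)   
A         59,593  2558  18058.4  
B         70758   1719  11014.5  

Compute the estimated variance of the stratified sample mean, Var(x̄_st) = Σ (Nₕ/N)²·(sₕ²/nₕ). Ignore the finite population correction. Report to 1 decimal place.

N = 130351. Term for each stratum: Wₕ²sₕ²/nₕ.
Var(x̄_st) = 26645.2476 + 20795.8205 = 47441.0682 → 47441.1.

47441.1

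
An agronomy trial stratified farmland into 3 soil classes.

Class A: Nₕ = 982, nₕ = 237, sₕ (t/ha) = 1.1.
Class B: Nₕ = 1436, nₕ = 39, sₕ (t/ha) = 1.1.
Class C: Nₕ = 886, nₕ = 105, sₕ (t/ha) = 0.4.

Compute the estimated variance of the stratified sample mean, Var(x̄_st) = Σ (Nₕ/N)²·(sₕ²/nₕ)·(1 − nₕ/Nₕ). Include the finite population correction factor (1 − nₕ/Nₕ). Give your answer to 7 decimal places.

N = 3304; Wₕ = Nₕ/N.
class A: (982/3304)²·1.1²/237·(1 − 237/982) = 0.0003421564
class B: (1436/3304)²·1.1²/39·(1 − 39/1436) = 0.0057015316
class C: (886/3304)²·0.4²/105·(1 − 105/886) = 0.0000965907
Sum = 0.0061402787 → 0.0061403.

0.0061403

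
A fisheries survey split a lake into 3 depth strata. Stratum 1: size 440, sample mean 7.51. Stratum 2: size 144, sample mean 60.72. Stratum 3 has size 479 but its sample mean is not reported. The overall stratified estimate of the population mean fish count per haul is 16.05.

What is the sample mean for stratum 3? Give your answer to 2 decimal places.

N = 440 + 144 + 479 = 1063.
Overall total = μ·N = 16.05·1063 = 17061.15.
Subtract the known strata: 440·7.51 + 144·60.72 = 12048.08.
Remaining total for stratum 3: 17061.15 − 12048.08 = 5013.07.
Divide by its size: 5013.07 / 479 = 10.4657... → 10.47.

10.47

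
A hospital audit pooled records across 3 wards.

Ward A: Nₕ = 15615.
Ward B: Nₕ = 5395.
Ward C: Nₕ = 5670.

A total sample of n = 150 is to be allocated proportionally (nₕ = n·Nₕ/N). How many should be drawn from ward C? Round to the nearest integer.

N = 15615 + 5395 + 5670 = 26680.
n_C = 150·5670/26680 = 31.878... → 32.

32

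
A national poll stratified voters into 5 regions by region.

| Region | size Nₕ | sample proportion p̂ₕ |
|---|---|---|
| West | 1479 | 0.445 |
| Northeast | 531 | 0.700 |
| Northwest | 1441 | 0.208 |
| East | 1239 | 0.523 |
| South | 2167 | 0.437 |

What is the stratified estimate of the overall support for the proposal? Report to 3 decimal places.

Wₕ = Nₕ/N with N = 6857: 0.2157, 0.0774, 0.2102, 0.1807, 0.3160.
p̂_st = 0.2157·0.445 + 0.0774·0.700 + 0.2102·0.208 + 0.1807·0.523 + 0.3160·0.437 ≈ 0.42651... → 0.427.

0.427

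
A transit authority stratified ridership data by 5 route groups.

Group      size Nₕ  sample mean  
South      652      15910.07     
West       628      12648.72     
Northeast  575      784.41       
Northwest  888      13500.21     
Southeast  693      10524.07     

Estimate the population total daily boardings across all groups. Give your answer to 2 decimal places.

South: 652·15910.07 = 10373365.64
West: 628·12648.72 = 7943396.16
Northeast: 575·784.41 = 451035.75
Northwest: 888·13500.21 = 11988186.48
Southeast: 693·10524.07 = 7293180.51
τ̂ = Σ Nₕx̄ₕ = 38049164.54.

38049164.54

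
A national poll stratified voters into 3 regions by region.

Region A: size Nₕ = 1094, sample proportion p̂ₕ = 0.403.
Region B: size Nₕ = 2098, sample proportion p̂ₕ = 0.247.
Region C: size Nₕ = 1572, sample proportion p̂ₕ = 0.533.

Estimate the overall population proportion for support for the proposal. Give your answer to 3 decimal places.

0.377

Wₕ = Nₕ/N with N = 4764: 0.2296, 0.4404, 0.3300.
p̂_st = 0.2296·0.403 + 0.4404·0.247 + 0.3300·0.533 ≈ 0.37720... → 0.377.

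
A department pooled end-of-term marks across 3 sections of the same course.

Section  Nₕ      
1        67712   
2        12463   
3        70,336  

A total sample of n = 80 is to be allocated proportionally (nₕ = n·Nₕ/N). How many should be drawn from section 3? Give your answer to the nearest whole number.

37

N = 67712 + 12463 + 70336 = 150511.
n_3 = 80·70336/150511 = 37.385... → 37.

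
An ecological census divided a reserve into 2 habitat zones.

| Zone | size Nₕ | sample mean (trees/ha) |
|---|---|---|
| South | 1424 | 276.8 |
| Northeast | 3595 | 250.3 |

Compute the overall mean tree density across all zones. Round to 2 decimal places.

N = 1424 + 3595 = 5019.
Weight each subgroup mean by Nₕ/N and sum.
Σ Nₕx̄ₕ = 1424·276.8 + 3595·250.3 = 394163.2 + 899828.5 = 1293991.7.
Divide by N: 1293991.7 / 5019 = 257.8186... → 257.82.

257.82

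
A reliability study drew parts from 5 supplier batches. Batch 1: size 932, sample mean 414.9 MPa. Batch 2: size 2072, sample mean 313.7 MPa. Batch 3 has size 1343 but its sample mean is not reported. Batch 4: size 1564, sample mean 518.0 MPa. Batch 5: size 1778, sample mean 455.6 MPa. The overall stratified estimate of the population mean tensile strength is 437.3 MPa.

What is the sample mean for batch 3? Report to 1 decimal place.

N = 932 + 2072 + 1343 + 1564 + 1778 = 7689.
Overall total = μ·N = 437.3·7689 = 3362399.7.
Subtract the known strata: 932·414.9 + 2072·313.7 + 1564·518.0 + 1778·455.6 = 2656882.
Remaining total for batch 3: 3362399.7 − 2656882 = 705517.7.
Divide by its size: 705517.7 / 1343 = 525.330... → 525.3.

525.3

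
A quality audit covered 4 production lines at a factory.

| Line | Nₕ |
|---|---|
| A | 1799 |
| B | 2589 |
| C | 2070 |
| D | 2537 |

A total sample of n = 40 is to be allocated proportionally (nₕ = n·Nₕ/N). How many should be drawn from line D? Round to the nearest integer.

N = 1799 + 2589 + 2070 + 2537 = 8995.
n_D = 40·2537/8995 = 11.282... → 11.

11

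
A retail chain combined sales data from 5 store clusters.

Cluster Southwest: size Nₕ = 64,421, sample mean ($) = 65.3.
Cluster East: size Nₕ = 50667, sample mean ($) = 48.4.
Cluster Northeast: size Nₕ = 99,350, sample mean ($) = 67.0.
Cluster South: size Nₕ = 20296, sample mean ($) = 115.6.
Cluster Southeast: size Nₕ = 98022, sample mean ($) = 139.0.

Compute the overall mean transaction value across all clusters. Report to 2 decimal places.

88.01

N = 64421 + 50667 + 99350 + 20296 + 98022 = 332756.
Overall mean = Σ (Nₕ/N)·x̄ₕ — weight by population share, not a simple average.
Σ Nₕx̄ₕ = 64421·65.3 + 50667·48.4 + 99350·67.0 + 20296·115.6 + 98022·139.0 = 4206691.3 + 2452282.8 + 6656450 + 2346217.6 + 13625058 = 29286699.7.
Divide by N: 29286699.7 / 332756 = 88.0125... → 88.01.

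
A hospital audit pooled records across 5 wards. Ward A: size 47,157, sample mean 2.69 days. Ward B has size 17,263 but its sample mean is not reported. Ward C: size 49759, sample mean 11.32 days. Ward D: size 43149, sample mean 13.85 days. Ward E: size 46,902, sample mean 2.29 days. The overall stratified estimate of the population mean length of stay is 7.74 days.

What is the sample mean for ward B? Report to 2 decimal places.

10.75

Σ Nₕx̄ₕ = N·μ, so 17263·x̄_B = 204230·7.74 − (47157·2.69 + 49759·11.32 + 43149·13.85 + 46902·2.29).
= 1580740.2 − 1395143.44 = 185596.76.
x̄_B = 185596.76 / 17263 = 10.7511... → 10.75.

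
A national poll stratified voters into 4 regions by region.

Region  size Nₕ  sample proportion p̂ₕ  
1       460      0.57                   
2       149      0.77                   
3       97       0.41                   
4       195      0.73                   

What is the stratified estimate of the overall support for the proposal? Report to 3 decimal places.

0.620

N = 460 + 149 + 97 + 195 = 901.
Overall proportion = Σ (Nₕ/N)·p̂ₕ.
Σ Nₕp̂ₕ = 262.2 + 114.73 + 39.77 + 142.35 = 559.05.
559.05 / 901 = 0.62048... → 0.620.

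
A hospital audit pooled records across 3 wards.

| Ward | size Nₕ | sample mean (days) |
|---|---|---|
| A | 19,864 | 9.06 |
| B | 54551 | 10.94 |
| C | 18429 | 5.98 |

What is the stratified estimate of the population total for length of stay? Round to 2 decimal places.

Estimate total by summing Nₕ·x̄ₕ over strata.
19864·9.06 + 54551·10.94 + 18429·5.98 = 179967.84 + 596787.94 + 110205.42 = 886961.20.

886961.20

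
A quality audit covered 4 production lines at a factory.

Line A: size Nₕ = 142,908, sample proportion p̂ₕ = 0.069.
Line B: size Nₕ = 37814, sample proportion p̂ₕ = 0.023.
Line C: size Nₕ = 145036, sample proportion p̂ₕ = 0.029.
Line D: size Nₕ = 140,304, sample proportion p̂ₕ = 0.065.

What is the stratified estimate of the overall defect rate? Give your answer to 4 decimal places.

0.0516

Wₕ = Nₕ/N with N = 466062: 0.3066, 0.0811, 0.3112, 0.3010.
p̂_st = 0.3066·0.069 + 0.0811·0.023 + 0.3112·0.029 + 0.3010·0.065 ≈ 0.051616... → 0.0516.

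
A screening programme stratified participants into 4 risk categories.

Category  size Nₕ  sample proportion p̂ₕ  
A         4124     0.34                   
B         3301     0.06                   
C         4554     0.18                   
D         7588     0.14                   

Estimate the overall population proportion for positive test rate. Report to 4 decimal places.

N = 4124 + 3301 + 4554 + 7588 = 19567.
Overall proportion = Σ (Nₕ/N)·p̂ₕ.
Σ Nₕp̂ₕ = 1402.16 + 198.06 + 819.72 + 1062.32 = 3482.26.
3482.26 / 19567 = 0.177966... → 0.1780.

0.1780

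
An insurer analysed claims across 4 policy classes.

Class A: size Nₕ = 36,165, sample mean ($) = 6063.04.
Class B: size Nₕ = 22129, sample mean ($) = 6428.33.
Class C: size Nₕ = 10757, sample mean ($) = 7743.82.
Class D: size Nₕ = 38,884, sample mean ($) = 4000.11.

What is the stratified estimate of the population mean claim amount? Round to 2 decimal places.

5562.26

N = 36165 + 22129 + 10757 + 38884 = 107935.
The stratified mean weights each stratum mean by its population share Nₕ/N.
Σ Nₕx̄ₕ = 36165·6063.04 + 22129·6428.33 + 10757·7743.82 + 38884·4000.11 = 219269841.6 + 142252514.57 + 83300271.74 + 155540277.24 = 600362905.15.
Divide by N: 600362905.15 / 107935 = 5562.2634... → 5562.26.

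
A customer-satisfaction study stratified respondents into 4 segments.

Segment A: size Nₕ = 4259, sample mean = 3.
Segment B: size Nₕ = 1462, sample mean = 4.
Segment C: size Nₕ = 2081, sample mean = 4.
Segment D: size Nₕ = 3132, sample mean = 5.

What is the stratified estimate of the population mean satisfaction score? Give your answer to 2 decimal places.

x̄_st = (Σ Nₕx̄ₕ) / (Σ Nₕ) = (4259·3 + 1462·4 + 2081·4 + 3132·5) / 10934
= 42609 / 10934 = 3.8969... → 3.90.

3.90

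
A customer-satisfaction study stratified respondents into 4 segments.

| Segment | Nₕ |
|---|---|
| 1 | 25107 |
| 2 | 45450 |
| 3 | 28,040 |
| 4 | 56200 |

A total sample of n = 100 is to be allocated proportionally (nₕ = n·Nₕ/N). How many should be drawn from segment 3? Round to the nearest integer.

N = 25107 + 45450 + 28040 + 56200 = 154797.
n_3 = 100·28040/154797 = 18.114... → 18.

18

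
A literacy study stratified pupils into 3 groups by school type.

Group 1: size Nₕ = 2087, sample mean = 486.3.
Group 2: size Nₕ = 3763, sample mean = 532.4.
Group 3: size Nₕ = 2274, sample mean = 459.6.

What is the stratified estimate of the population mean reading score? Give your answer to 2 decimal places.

N = 8124; weights Wₕ = Nₕ/N = (0.2569, 0.4632, 0.2799).
x̄_st = Σ Wₕ·x̄ₕ = 0.2569·486.3 + 0.4632·532.4 + 0.2799·459.6 ≈ 500.1797...
→ 500.18.

500.18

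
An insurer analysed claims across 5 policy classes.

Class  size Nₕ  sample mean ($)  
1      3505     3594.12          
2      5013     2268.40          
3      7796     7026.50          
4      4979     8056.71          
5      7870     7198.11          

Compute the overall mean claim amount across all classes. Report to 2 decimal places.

6018.28

N = 3505 + 5013 + 7796 + 4979 + 7870 = 29163.
The stratified mean weights each stratum mean by its population share Nₕ/N.
Σ Nₕx̄ₕ = 3505·3594.12 + 5013·2268.40 + 7796·7026.50 + 4979·8056.71 + 7870·7198.11 = 12597390.6 + 11371489.2 + 54778594 + 40114359.09 + 56649125.7 = 175510958.59.
Divide by N: 175510958.59 / 29163 = 6018.2752... → 6018.28.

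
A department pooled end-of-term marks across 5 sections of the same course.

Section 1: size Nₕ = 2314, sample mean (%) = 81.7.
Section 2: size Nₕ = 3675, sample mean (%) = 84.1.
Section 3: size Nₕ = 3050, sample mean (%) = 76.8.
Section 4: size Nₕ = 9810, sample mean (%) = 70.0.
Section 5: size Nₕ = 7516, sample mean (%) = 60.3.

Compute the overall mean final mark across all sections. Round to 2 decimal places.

x̄_st = (Σ Nₕx̄ₕ) / (Σ Nₕ) = (2314·81.7 + 3675·84.1 + 3050·76.8 + 9810·70.0 + 7516·60.3) / 26365
= 1872276.1 / 26365 = 71.0137... → 71.01.

71.01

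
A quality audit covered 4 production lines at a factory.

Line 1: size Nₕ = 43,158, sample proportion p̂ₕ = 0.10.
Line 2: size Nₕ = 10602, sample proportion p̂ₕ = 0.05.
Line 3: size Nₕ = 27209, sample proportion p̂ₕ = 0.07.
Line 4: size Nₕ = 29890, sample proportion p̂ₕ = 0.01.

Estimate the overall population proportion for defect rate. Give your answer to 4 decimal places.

0.0636

Wₕ = Nₕ/N with N = 110859: 0.3893, 0.0956, 0.2454, 0.2696.
p̂_st = 0.3893·0.10 + 0.0956·0.05 + 0.2454·0.07 + 0.2696·0.01 ≈ 0.063589... → 0.0636.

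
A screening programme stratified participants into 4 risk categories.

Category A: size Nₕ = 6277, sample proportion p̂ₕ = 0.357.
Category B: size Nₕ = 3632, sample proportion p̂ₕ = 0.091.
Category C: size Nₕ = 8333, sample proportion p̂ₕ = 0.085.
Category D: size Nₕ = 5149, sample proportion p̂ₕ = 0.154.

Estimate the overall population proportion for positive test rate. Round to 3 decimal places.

0.174

N = 6277 + 3632 + 8333 + 5149 = 23391.
Overall proportion = Σ (Nₕ/N)·p̂ₕ.
Σ Nₕp̂ₕ = 2240.889 + 330.512 + 708.305 + 792.946 = 4072.652.
4072.652 / 23391 = 0.17411... → 0.174.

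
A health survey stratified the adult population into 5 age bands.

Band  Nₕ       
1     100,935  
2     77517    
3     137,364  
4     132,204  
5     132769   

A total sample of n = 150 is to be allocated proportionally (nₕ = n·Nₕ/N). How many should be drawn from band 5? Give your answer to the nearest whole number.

34

Share of band 5 = 132769/580789 = 0.22860.
Allocate 150 × 0.22860 = 34.290... → 34.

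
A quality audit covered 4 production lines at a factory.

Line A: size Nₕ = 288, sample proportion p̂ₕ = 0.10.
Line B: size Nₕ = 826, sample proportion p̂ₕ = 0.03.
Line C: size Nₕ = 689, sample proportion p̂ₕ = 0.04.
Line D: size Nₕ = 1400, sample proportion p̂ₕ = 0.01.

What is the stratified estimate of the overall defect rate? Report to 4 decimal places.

Wₕ = Nₕ/N with N = 3203: 0.0899, 0.2579, 0.2151, 0.4371.
p̂_st = 0.0899·0.10 + 0.2579·0.03 + 0.2151·0.04 + 0.4371·0.01 ≈ 0.029703... → 0.0297.

0.0297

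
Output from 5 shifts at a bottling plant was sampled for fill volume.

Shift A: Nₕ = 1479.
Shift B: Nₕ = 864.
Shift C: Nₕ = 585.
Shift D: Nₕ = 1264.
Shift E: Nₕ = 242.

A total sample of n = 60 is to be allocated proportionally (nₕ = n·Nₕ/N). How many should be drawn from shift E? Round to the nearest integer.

Share of shift E = 242/4434 = 0.05458.
Allocate 60 × 0.05458 = 3.275... → 3.

3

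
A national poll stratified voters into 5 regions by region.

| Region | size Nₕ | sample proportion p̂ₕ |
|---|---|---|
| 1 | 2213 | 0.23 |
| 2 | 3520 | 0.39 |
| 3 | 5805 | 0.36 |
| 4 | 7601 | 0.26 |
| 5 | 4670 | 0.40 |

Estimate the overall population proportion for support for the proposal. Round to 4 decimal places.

N = 2213 + 3520 + 5805 + 7601 + 4670 = 23809.
Overall proportion = Σ (Nₕ/N)·p̂ₕ.
Σ Nₕp̂ₕ = 508.99 + 1372.8 + 2089.8 + 1976.26 + 1868 = 7815.85.
7815.85 / 23809 = 0.328273... → 0.3283.

0.3283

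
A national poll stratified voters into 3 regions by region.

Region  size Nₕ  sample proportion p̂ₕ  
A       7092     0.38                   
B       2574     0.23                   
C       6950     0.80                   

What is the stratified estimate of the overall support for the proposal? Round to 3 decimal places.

0.532

Wₕ = Nₕ/N with N = 16616: 0.4268, 0.1549, 0.4183.
p̂_st = 0.4268·0.38 + 0.1549·0.23 + 0.4183·0.80 ≈ 0.53244... → 0.532.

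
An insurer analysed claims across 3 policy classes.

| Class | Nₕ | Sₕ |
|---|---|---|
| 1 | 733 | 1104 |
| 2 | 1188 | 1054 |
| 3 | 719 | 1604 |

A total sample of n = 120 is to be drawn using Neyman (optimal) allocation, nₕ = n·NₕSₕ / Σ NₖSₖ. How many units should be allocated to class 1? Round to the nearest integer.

30

1: NₕSₕ = 733·1104 = 809232
2: NₕSₕ = 1188·1054 = 1252152
3: NₕSₕ = 719·1604 = 1153276
Σ NₕSₕ = 3214660.
n_1 = 120·809232/3214660 = 30.208... → 30.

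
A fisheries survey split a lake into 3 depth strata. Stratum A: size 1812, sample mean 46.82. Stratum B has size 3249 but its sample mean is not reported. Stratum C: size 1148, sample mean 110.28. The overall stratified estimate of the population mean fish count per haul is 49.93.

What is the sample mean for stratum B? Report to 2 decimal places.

N = 1812 + 3249 + 1148 = 6209.
Overall total = μ·N = 49.93·6209 = 310015.37.
Subtract the known strata: 1812·46.82 + 1148·110.28 = 211439.28.
Remaining total for stratum B: 310015.37 − 211439.28 = 98576.09.
Divide by its size: 98576.09 / 3249 = 30.3404... → 30.34.

30.34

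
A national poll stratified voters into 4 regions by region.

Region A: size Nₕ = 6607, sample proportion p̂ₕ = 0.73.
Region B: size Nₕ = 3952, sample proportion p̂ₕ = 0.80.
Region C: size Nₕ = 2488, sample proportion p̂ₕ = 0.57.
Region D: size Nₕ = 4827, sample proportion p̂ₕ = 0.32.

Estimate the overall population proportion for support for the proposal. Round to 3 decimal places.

Wₕ = Nₕ/N with N = 17874: 0.3696, 0.2211, 0.1392, 0.2701.
p̂_st = 0.3696·0.73 + 0.2211·0.80 + 0.1392·0.57 + 0.2701·0.32 ≈ 0.61248... → 0.612.

0.612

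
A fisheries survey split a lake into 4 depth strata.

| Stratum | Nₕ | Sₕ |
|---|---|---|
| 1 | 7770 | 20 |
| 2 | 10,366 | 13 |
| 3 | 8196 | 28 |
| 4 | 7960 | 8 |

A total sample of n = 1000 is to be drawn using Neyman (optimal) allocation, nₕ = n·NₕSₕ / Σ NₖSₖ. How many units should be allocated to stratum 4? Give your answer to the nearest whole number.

1: NₕSₕ = 7770·20 = 155400
2: NₕSₕ = 10366·13 = 134758
3: NₕSₕ = 8196·28 = 229488
4: NₕSₕ = 7960·8 = 63680
Σ NₕSₕ = 583326.
n_4 = 1000·63680/583326 = 109.167... → 109.

109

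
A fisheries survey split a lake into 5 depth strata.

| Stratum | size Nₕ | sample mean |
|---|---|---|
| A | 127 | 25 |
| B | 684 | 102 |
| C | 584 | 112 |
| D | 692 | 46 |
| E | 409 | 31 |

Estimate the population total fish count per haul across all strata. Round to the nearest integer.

Estimate total by summing Nₕ·x̄ₕ over strata.
127·25 + 684·102 + 584·112 + 692·46 + 409·31 = 3175 + 69768 + 65408 + 31832 + 12679 = 182862.

182862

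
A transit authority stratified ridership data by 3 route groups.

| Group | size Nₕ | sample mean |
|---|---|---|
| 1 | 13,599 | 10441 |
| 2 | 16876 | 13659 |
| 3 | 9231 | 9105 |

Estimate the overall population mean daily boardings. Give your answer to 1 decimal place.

N = 13599 + 16876 + 9231 = 39706.
Weight each subgroup mean by Nₕ/N and sum.
Σ Nₕx̄ₕ = 13599·10441 + 16876·13659 + 9231·9105 = 141987159 + 230509284 + 84048255 = 456544698.
Divide by N: 456544698 / 39706 = 11498.129... → 11498.1.

11498.1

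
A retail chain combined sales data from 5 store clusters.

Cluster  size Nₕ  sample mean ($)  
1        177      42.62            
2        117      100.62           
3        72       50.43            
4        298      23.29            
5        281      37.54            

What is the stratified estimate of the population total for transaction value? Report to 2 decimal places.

40436.40

Population total = Σ Nₕ·x̄ₕ (each stratum's size times its mean).
177·42.62 + 117·100.62 + 72·50.43 + 298·23.29 + 281·37.54 = 7543.74 + 11772.54 + 3630.96 + 6940.42 + 10548.74 = 40436.40.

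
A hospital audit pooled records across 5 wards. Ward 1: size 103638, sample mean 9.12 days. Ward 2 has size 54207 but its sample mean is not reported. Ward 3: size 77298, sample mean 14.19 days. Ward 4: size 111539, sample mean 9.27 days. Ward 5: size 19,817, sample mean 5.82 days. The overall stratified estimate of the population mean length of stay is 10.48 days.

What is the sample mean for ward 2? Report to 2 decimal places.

11.98

Σ Nₕx̄ₕ = N·μ, so 54207·x̄_2 = 366499·10.48 − (103638·9.12 + 77298·14.19 + 111539·9.27 + 19817·5.82).
= 3840909.52 − 3191338.65 = 649570.87.
x̄_2 = 649570.87 / 54207 = 11.9832... → 11.98.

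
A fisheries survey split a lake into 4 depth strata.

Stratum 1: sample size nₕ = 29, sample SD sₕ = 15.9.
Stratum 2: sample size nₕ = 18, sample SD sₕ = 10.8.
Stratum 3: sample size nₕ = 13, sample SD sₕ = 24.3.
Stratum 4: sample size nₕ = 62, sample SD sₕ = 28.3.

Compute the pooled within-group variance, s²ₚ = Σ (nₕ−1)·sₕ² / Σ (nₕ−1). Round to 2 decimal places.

Degrees of freedom: 28 + 17 + 12 + 61 = 118.
Σ(nₕ−1)sₕ² = 28·252.81 + 17·116.64 + 12·590.49 + 61·800.89 = 65001.73.
s²ₚ = 65001.73 / 118 = 550.8621... → 550.86.

550.86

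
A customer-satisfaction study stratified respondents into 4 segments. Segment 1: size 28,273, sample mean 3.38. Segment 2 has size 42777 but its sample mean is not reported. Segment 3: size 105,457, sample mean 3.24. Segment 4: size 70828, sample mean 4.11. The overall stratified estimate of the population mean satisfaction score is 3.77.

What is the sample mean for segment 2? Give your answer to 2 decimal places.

N = 28273 + 42777 + 105457 + 70828 = 247335.
Overall total = μ·N = 3.77·247335 = 932452.95.
Subtract the known strata: 28273·3.38 + 105457·3.24 + 70828·4.11 = 728346.5.
Remaining total for segment 2: 932452.95 − 728346.5 = 204106.45.
Divide by its size: 204106.45 / 42777 = 4.7714... → 4.77.

4.77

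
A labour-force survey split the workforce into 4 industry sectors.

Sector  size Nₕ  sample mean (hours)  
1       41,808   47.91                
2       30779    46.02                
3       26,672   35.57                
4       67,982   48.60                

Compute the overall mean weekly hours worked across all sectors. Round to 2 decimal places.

N = 41808 + 30779 + 26672 + 67982 = 167241.
Overall mean = Σ (Nₕ/N)·x̄ₕ — weight by population share, not a simple average.
Σ Nₕx̄ₕ = 41808·47.91 + 30779·46.02 + 26672·35.57 + 67982·48.60 = 2003021.28 + 1416449.58 + 948723.04 + 3303925.2 = 7672119.1.
Divide by N: 7672119.1 / 167241 = 45.8746... → 45.87.

45.87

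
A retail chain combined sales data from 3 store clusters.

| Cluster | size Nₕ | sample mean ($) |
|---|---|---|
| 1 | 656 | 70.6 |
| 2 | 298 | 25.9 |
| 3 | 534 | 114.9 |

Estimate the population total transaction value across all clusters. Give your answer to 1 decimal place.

115388.4

Estimate total by summing Nₕ·x̄ₕ over strata.
656·70.6 + 298·25.9 + 534·114.9 = 46313.6 + 7718.2 + 61356.6 = 115388.4.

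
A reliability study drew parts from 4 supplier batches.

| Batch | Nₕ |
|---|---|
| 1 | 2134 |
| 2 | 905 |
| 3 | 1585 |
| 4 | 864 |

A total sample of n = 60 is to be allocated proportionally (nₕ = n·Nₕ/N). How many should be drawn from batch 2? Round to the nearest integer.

Share of batch 2 = 905/5488 = 0.16491.
Allocate 60 × 0.16491 = 9.894... → 10.

10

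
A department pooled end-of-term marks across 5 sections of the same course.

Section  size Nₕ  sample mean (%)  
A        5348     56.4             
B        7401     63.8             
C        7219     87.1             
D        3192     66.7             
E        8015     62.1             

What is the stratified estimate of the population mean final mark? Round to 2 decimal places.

N = 5348 + 7401 + 7219 + 3192 + 8015 = 31175.
The stratified mean weights each stratum mean by its population share Nₕ/N.
Σ Nₕx̄ₕ = 5348·56.4 + 7401·63.8 + 7219·87.1 + 3192·66.7 + 8015·62.1 = 301627.2 + 472183.8 + 628774.9 + 212906.4 + 497731.5 = 2113223.8.
Divide by N: 2113223.8 / 31175 = 67.7858... → 67.79.

67.79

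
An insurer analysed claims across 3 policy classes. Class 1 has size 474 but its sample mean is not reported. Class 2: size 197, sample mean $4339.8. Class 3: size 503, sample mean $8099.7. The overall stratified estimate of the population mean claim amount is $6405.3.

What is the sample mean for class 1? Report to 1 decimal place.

5465.7

N = 474 + 197 + 503 = 1174.
Overall total = μ·N = 6405.3·1174 = 7519822.2.
Subtract the known strata: 197·4339.8 + 503·8099.7 = 4929089.7.
Remaining total for class 1: 7519822.2 − 4929089.7 = 2590732.5.
Divide by its size: 2590732.5 / 474 = 5465.680... → 5465.7.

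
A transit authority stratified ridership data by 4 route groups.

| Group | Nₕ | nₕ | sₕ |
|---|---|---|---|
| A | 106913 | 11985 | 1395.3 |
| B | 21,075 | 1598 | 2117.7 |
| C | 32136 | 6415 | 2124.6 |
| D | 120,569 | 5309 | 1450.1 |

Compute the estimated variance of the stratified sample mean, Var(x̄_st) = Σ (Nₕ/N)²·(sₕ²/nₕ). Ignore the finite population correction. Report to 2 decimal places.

N = 280693; Wₕ = Nₕ/N.
group A: (106913/280693)²·1395.3²/11985 = 23.56650
group B: (21075/280693)²·2117.7²/1598 = 15.82064
group C: (32136/280693)²·2124.6²/6415 = 9.22313
group D: (120569/280693)²·1450.1²/5309 = 73.07879
Sum = 121.68905 → 121.69.

121.69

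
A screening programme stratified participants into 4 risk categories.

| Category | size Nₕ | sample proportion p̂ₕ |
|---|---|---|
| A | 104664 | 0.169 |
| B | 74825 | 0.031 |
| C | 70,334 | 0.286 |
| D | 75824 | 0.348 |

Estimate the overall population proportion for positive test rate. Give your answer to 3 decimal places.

Wₕ = Nₕ/N with N = 325647: 0.3214, 0.2298, 0.2160, 0.2328.
p̂_st = 0.3214·0.169 + 0.2298·0.031 + 0.2160·0.286 + 0.2328·0.348 ≈ 0.20424... → 0.204.

0.204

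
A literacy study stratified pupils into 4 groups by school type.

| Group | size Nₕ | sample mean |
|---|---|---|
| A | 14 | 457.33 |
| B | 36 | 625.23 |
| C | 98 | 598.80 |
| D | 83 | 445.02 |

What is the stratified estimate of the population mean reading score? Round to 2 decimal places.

N = 14 + 36 + 98 + 83 = 231.
Weight each subgroup mean by Nₕ/N and sum.
Σ Nₕx̄ₕ = 14·457.33 + 36·625.23 + 98·598.80 + 83·445.02 = 6402.62 + 22508.28 + 58682.4 + 36936.66 = 124529.96.
Divide by N: 124529.96 / 231 = 539.0907... → 539.09.

539.09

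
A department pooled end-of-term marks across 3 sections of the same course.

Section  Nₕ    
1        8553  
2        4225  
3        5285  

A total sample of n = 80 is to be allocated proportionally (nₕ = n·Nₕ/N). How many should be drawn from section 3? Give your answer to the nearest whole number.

23

N = 8553 + 4225 + 5285 = 18063.
n_3 = 80·5285/18063 = 23.407... → 23.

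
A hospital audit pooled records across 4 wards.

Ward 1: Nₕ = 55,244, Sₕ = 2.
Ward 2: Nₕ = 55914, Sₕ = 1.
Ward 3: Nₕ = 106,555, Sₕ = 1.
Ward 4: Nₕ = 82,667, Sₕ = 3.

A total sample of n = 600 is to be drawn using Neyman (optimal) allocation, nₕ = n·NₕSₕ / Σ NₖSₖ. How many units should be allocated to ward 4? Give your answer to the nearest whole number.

286

Σ NₕSₕ = 55244·2 + 55914·1 + 106555·1 + 82667·3 = 520958.
Share for 4: 248001/520958 = 0.47605.
n_4 = 600 × 0.47605 = 285.629... → 286.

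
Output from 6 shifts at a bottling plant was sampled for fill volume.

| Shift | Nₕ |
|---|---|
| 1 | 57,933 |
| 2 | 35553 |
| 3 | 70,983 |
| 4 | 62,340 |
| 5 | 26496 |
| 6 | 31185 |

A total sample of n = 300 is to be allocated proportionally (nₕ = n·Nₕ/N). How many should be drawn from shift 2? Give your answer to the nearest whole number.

37

Share of shift 2 = 35553/284490 = 0.12497.
Allocate 300 × 0.12497 = 37.491... → 37.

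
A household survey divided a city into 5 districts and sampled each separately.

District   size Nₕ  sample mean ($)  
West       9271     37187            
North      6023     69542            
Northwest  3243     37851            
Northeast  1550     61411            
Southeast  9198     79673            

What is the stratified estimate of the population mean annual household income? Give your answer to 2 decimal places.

N = 29285; weights Wₕ = Nₕ/N = (0.3166, 0.2057, 0.1107, 0.0529, 0.3141).
x̄_st = Σ Wₕ·x̄ₕ = 0.3166·37187 + 0.2057·69542 + 0.1107·37851 + 0.0529·61411 + 0.3141·79673 ≈ 58541.3092...
→ 58541.31.

58541.31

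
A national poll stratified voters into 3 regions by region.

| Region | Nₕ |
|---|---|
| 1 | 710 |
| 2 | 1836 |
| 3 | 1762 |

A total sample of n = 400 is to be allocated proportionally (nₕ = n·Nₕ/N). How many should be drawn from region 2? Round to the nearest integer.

170

N = 710 + 1836 + 1762 = 4308.
n_2 = 400·1836/4308 = 170.474... → 170.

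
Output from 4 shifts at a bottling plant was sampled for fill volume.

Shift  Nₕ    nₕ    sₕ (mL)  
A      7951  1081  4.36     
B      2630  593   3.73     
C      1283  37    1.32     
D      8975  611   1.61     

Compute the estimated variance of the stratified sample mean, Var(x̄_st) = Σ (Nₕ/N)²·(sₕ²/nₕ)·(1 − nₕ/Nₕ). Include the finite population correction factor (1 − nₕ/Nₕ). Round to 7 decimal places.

0.0034081

N = 20839; Wₕ = Nₕ/N.
shift A: (7951/20839)²·4.36²/1081·(1 − 1081/7951) = 0.0022119333
shift B: (2630/20839)²·3.73²/593·(1 − 593/2630) = 0.0002894383
shift C: (1283/20839)²·1.32²/37·(1 − 37/1283) = 0.0001733553
shift D: (8975/20839)²·1.61²/611·(1 − 611/8975) = 0.0007333398
Sum = 0.0034080667 → 0.0034081.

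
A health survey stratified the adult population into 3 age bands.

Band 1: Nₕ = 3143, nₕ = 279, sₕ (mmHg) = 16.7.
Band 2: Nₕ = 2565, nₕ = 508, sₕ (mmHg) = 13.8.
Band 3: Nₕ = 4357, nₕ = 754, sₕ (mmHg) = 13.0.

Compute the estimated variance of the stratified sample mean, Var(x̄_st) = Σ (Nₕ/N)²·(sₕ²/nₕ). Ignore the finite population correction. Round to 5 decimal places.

N = 10065; Wₕ = Nₕ/N.
band 1: (3143/10065)²·16.7²/279 = 0.09747426
band 2: (2565/10065)²·13.8²/508 = 0.02434679
band 3: (4357/10065)²·13.0²/754 = 0.04200132
Sum = 0.16382236 → 0.16382.

0.16382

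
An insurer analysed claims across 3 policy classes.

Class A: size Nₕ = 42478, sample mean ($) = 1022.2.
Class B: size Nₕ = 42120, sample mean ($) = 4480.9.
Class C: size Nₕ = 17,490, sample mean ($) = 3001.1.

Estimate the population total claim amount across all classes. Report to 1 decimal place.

284645758.6

Estimate total by summing Nₕ·x̄ₕ over strata.
42478·1022.2 + 42120·4480.9 + 17490·3001.1 = 43421011.6 + 188735508 + 52489239 = 284645758.6.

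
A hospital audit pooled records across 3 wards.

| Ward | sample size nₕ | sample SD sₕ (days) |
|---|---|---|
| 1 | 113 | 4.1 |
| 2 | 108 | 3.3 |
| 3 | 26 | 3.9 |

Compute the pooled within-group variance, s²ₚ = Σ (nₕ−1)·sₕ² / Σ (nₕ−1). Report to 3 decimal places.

14.050

1: (113−1)·4.1² = 112·16.81 = 1882.72
2: (108−1)·3.3² = 107·10.89 = 1165.23
3: (26−1)·3.9² = 25·15.21 = 380.25
Numerator = 3428.2; denominator = Σ(nₕ−1) = 244.
s²ₚ = 3428.2/244 = 14.05 → 14.050.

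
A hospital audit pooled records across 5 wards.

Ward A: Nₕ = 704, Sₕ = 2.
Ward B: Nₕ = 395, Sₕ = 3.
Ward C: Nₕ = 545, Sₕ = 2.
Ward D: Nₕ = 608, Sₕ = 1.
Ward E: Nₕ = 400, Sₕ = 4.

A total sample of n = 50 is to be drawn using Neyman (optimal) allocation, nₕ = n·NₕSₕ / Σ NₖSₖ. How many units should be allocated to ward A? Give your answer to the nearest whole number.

Σ NₕSₕ = 704·2 + 395·3 + 545·2 + 608·1 + 400·4 = 5891.
Share for A: 1408/5891 = 0.23901.
n_A = 50 × 0.23901 = 11.950... → 12.

12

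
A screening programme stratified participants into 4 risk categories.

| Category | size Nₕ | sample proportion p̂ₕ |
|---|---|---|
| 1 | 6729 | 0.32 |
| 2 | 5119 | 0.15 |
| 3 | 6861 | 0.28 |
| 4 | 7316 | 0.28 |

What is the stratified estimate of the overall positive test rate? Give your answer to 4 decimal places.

N = 6729 + 5119 + 6861 + 7316 = 26025.
Overall proportion = Σ (Nₕ/N)·p̂ₕ.
Σ Nₕp̂ₕ = 2153.28 + 767.85 + 1921.08 + 2048.48 = 6890.69.
6890.69 / 26025 = 0.264772... → 0.2648.

0.2648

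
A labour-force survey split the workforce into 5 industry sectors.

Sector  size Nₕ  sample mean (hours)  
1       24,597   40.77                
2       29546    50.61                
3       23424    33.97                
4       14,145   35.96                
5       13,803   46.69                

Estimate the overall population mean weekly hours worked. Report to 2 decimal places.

N = 24597 + 29546 + 23424 + 14145 + 13803 = 105515.
Weight each subgroup mean by Nₕ/N and sum.
Σ Nₕx̄ₕ = 24597·40.77 + 29546·50.61 + 23424·33.97 + 14145·35.96 + 13803·46.69 = 1002819.69 + 1495323.06 + 795713.28 + 508654.2 + 644462.07 = 4446972.3.
Divide by N: 4446972.3 / 105515 = 42.1454... → 42.15.

42.15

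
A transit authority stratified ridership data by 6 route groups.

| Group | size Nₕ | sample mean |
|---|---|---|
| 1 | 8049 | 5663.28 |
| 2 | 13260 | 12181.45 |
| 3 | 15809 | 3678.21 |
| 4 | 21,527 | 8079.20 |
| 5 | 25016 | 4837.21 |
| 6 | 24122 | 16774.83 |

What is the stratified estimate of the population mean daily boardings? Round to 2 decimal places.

8951.59

N = 8049 + 13260 + 15809 + 21527 + 25016 + 24122 = 107783.
The stratified mean weights each stratum mean by its population share Nₕ/N.
Σ Nₕx̄ₕ = 8049·5663.28 + 13260·12181.45 + 15809·3678.21 + 21527·8079.20 + 25016·4837.21 + 24122·16774.83 = 45583740.72 + 161526027 + 58148821.89 + 173920938.4 + 121007645.36 + 404642449.26 = 964829622.63.
Divide by N: 964829622.63 / 107783 = 8951.5937... → 8951.59.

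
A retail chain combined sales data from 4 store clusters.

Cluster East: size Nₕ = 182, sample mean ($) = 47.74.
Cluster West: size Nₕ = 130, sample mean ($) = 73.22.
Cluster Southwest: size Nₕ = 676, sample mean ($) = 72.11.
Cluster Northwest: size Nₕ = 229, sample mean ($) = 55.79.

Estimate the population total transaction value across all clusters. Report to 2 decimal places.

79729.55

East: 182·47.74 = 8688.68
West: 130·73.22 = 9518.6
Southwest: 676·72.11 = 48746.36
Northwest: 229·55.79 = 12775.91
τ̂ = Σ Nₕx̄ₕ = 79729.55.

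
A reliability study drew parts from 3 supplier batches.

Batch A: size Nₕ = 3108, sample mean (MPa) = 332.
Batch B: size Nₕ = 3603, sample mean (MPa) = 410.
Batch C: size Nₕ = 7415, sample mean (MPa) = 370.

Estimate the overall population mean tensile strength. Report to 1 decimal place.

371.8

N = 14126; weights Wₕ = Nₕ/N = (0.2200, 0.2551, 0.5249).
x̄_st = Σ Wₕ·x̄ₕ = 0.2200·332 + 0.2551·410 + 0.5249·370 ≈ 371.842...
→ 371.8.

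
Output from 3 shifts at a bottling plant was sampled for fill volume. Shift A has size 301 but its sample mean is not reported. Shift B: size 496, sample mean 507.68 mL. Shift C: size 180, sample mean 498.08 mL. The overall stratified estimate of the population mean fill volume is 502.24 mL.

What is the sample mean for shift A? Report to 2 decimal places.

Σ Nₕx̄ₕ = N·μ, so 301·x̄_A = 977·502.24 − (496·507.68 + 180·498.08).
= 490688.48 − 341463.68 = 149224.8.
x̄_A = 149224.8 / 301 = 495.7635... → 495.76.

495.76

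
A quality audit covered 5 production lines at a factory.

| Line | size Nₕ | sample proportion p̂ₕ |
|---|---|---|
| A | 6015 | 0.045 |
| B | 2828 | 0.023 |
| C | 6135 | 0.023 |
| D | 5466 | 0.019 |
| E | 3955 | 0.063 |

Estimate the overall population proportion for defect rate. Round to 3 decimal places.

0.034

Wₕ = Nₕ/N with N = 24399: 0.2465, 0.1159, 0.2514, 0.2240, 0.1621.
p̂_st = 0.2465·0.045 + 0.1159·0.023 + 0.2514·0.023 + 0.2240·0.019 + 0.1621·0.063 ≈ 0.03401... → 0.034.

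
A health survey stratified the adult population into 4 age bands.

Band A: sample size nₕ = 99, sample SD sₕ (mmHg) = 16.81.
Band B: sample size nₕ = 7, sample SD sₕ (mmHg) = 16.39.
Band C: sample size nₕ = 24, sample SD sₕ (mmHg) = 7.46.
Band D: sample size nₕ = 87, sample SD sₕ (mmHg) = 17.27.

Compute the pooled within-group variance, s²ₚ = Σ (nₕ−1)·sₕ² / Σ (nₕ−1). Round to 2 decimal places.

Degrees of freedom: 98 + 6 + 23 + 86 = 213.
Σ(nₕ−1)sₕ² = 98·282.5761 + 6·268.6321 + 23·55.6516 + 86·298.2529 = 56233.9866.
s²ₚ = 56233.9866 / 213 = 264.0093... → 264.01.

264.01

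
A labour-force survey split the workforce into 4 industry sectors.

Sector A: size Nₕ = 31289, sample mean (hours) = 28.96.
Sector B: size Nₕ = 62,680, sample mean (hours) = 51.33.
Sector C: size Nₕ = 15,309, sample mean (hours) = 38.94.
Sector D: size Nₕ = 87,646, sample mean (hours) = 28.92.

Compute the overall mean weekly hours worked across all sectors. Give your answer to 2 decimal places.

N = 196924; weights Wₕ = Nₕ/N = (0.1589, 0.3183, 0.0777, 0.4451).
x̄_st = Σ Wₕ·x̄ₕ = 0.1589·28.96 + 0.3183·51.33 + 0.0777·38.94 + 0.4451·28.92 ≈ 36.8383...
→ 36.84.

36.84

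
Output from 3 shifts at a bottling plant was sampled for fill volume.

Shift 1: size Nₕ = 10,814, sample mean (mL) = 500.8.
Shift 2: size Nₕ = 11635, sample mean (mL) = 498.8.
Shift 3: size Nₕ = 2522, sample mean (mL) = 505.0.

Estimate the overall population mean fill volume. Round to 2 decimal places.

x̄_st = (Σ Nₕx̄ₕ) / (Σ Nₕ) = (10814·500.8 + 11635·498.8 + 2522·505.0) / 24971
= 12492799.2 / 24971 = 500.2923... → 500.29.

500.29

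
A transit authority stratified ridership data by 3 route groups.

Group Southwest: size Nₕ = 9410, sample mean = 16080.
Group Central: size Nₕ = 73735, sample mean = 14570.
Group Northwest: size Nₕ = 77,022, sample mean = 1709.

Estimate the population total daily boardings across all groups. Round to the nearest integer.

1357262348

Southwest: 9410·16080 = 151312800
Central: 73735·14570 = 1074318950
Northwest: 77022·1709 = 131630598
τ̂ = Σ Nₕx̄ₕ = 1357262348.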